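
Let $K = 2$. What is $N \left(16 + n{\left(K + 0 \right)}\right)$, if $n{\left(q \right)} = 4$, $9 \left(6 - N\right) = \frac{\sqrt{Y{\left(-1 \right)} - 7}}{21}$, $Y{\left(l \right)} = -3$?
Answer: $120 - \frac{20 i \sqrt{10}}{189} \approx 120.0 - 0.33463 i$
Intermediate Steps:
$N = 6 - \frac{i \sqrt{10}}{189}$ ($N = 6 - \frac{\sqrt{-3 - 7} \cdot \frac{1}{21}}{9} = 6 - \frac{\sqrt{-10} \cdot \frac{1}{21}}{9} = 6 - \frac{i \sqrt{10} \cdot \frac{1}{21}}{9} = 6 - \frac{\frac{1}{21} i \sqrt{10}}{9} = 6 - \frac{i \sqrt{10}}{189} \approx 6.0 - 0.016732 i$)
$N \left(16 + n{\left(K + 0 \right)}\right) = \left(6 - \frac{i \sqrt{10}}{189}\right) \left(16 + 4\right) = \left(6 - \frac{i \sqrt{10}}{189}\right) 20 = 120 - \frac{20 i \sqrt{10}}{189}$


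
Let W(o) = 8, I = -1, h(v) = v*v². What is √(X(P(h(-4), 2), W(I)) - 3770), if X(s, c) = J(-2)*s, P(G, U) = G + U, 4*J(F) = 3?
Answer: I*√15266/2 ≈ 61.778*I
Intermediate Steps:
h(v) = v³
J(F) = ¾ (J(F) = (¼)*3 = ¾)
X(s, c) = 3*s/4
√(X(P(h(-4), 2), W(I)) - 3770) = √(3*((-4)³ + 2)/4 - 3770) = √(3*(-64 + 2)/4 - 3770) = √((¾)*(-62) - 3770) = √(-93/2 - 3770) = √(-7633/2) = I*√15266/2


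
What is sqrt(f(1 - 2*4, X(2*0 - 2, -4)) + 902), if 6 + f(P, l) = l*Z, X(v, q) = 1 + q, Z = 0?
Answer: 8*sqrt(14) ≈ 29.933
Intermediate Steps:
f(P, l) = -6 (f(P, l) = -6 + l*0 = -6 + 0 = -6)
sqrt(f(1 - 2*4, X(2*0 - 2, -4)) + 902) = sqrt(-6 + 902) = sqrt(896) = 8*sqrt(14)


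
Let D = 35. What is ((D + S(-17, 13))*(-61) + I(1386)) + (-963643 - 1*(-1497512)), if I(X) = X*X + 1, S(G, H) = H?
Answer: 2451938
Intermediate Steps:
I(X) = 1 + X² (I(X) = X² + 1 = 1 + X²)
((D + S(-17, 13))*(-61) + I(1386)) + (-963643 - 1*(-1497512)) = ((35 + 13)*(-61) + (1 + 1386²)) + (-963643 - 1*(-1497512)) = (48*(-61) + (1 + 1920996)) + (-963643 + 1497512) = (-2928 + 1920997) + 533869 = 1918069 + 533869 = 2451938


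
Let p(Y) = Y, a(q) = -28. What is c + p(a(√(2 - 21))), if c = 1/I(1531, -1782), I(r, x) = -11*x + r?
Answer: -591723/21133 ≈ -28.000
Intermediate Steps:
I(r, x) = r - 11*x
c = 1/21133 (c = 1/(1531 - 11*(-1782)) = 1/(1531 + 19602) = 1/21133 ≈ 4.7319e-5)
c + p(a(√(2 - 21))) = 1/21133 - 28 = -591723/21133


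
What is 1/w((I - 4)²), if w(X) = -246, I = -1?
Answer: -1/246 ≈ -0.0040650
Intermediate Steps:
1/w((I - 4)²) = 1/(-246) = -1/246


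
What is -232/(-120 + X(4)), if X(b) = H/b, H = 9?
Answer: 928/471 ≈ 1.9703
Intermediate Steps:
X(b) = 9/b
-232/(-120 + X(4)) = -232/(-120 + 9/4) = -232/(-471/4) = -4/471*(-232) = 928/471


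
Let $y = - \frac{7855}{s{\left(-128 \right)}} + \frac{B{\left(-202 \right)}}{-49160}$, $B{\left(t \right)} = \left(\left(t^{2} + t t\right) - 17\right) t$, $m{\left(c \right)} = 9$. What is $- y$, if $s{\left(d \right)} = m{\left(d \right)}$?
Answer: $\frac{118909681}{221220} \approx 537.52$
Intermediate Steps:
$B{\left(t \right)} = t \left(-17 + 2 t^{2}\right)$ ($B{\left(t \right)} = \left(\left(t^{2} + t^{2}\right) - 17\right) t = \left(2 t^{2} - 17\right) t = \left(-17 + 2 t^{2}\right) t = t \left(-17 + 2 t^{2}\right)$)
$s{\left(d \right)} = 9$
$y = - \frac{118909681}{221220}$ ($y = - \frac{7855}{9} + \frac{\left(-202\right) \left(-17 + 2 \left(-202\right)^{2}\right)}{-49160} = \left(-7855\right) \frac{1}{9} + - 202 \left(-17 + 2 \cdot 40804\right) \left(- \frac{1}{49160}\right) = - \frac{7855}{9} + - 202 \left(-17 + 81608\right) \left(- \frac{1}{49160}\right) = - \frac{7855}{9} + \left(-202\right) 81591 \left(- \frac{1}{49160}\right) = - \frac{7855}{9} - - \frac{8240691}{24580} = - \frac{7855}{9} + \frac{8240691}{24580} = - \frac{118909681}{221220} \approx -537.52$)
$- y = \left(-1\right) \left(- \frac{118909681}{221220}\right) = \frac{118909681}{221220}$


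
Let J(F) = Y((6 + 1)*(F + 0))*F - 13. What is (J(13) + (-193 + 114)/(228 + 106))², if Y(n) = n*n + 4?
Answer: 1293772485964401/111556 ≈ 1.1598e+10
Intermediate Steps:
Y(n) = 4 + n² (Y(n) = n² + 4 = 4 + n²)
J(F) = -13 + F*(4 + 49*F²) (J(F) = (4 + ((6 + 1)*(F + 0))²)*F - 13 = (4 + (7*F)²)*F - 13 = (4 + 49*F²)*F - 13 = F*(4 + 49*F²) - 13 = -13 + F*(4 + 49*F²))
(J(13) + (-193 + 114)/(228 + 106))² = ((-13 + 13*(4 + 49*13²)) + (-193 + 114)/(228 + 106))² = ((-13 + 13*(4 + 49*169)) - 79/334)² = ((-13 + 13*(4 + 8281)) - 79*1/334)² = ((-13 + 13*8285) - 79/334)² = ((-13 + 107705) - 79/334)² = (107692 - 79/334)² = (35969049/334)² = 1293772485964401/111556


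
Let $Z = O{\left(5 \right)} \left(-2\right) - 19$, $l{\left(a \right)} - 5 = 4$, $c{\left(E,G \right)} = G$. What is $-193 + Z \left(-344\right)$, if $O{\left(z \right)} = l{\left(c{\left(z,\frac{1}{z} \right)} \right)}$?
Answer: $12535$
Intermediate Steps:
$l{\left(a \right)} = 9$ ($l{\left(a \right)} = 5 + 4 = 9$)
$O{\left(z \right)} = 9$
$Z = -37$ ($Z = 9 \left(-2\right) - 19 = -18 - 19 = -37$)
$-193 + Z \left(-344\right) = -193 - -12728 = -193 + 12728 = 12535$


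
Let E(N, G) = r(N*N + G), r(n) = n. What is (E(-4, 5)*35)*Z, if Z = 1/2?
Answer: 735/2 ≈ 367.50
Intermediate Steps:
Z = ½ ≈ 0.50000
E(N, G) = G + N² (E(N, G) = N*N + G = N² + G = G + N²)
(E(-4, 5)*35)*Z = ((5 + (-4)²)*35)*(½) = ((5 + 16)*35)*(½) = (21*35)*(½) = 735*(½) = 735/2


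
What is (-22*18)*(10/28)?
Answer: -990/7 ≈ -141.43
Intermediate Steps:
(-22*18)*(10/28) = -3960/28 = -396*5/14 = -990/7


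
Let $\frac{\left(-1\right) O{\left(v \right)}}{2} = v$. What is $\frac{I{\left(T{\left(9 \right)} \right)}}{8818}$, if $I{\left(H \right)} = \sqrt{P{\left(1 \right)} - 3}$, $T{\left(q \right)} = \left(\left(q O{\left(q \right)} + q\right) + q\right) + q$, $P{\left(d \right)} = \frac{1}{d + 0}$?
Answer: $\frac{i \sqrt{2}}{8818} \approx 0.00016038 i$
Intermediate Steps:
$P{\left(d \right)} = \frac{1}{d}$
$O{\left(v \right)} = - 2 v$
$T{\left(q \right)} = - 2 q^{2} + 3 q$ ($T{\left(q \right)} = \left(\left(q \left(- 2 q\right) + q\right) + q\right) + q = \left(\left(- 2 q^{2} + q\right) + q\right) + q = \left(\left(q - 2 q^{2}\right) + q\right) + q = \left(- 2 q^{2} + 2 q\right) + q = - 2 q^{2} + 3 q$)
$I{\left(H \right)} = i \sqrt{2}$ ($I{\left(H \right)} = \sqrt{1^{-1} - 3} = \sqrt{1 - 3} = \sqrt{-2} = i \sqrt{2}$)
$\frac{I{\left(T{\left(9 \right)} \right)}}{8818} = \frac{i \sqrt{2}}{8818}$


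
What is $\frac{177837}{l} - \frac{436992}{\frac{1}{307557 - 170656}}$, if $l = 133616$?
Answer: $- \frac{7993529337502035}{133616} \approx -5.9825 \cdot 10^{10}$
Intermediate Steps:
$\frac{177837}{l} - \frac{436992}{\frac{1}{307557 - 170656}} = \frac{177837}{133616} - \frac{436992}{\frac{1}{307557 - 170656}} = 177837 \cdot \frac{1}{133616} - \frac{436992}{\frac{1}{136901}} = \frac{177837}{133616} - 436992 \frac{1}{\frac{1}{136901}} = \frac{177837}{133616} - 59824641792 = - \frac{7993529337502035}{133616}$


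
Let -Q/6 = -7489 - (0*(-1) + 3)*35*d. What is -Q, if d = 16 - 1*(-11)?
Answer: -61944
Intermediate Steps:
d = 27 (d = 16 + 11 = 27)
Q = 61944 (Q = -6*(-7489 - (0*(-1) + 3)*35*27) = -6*(-7489 - (0 + 3)*35*27) = -6*(-7489 - 3*35*27) = -6*(-7489 - 105*27) = -6*(-7489 - 1*2835) = -6*(-7489 - 2835) = -6*(-10324) = 61944)
-Q = -1*61944 = -61944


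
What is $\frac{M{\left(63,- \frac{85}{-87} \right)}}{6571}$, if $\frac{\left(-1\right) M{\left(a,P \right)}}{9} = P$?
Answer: $- \frac{255}{190559} \approx -0.0013382$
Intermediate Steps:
$M{\left(a,P \right)} = - 9 P$
$\frac{M{\left(63,- \frac{85}{-87} \right)}}{6571} = \frac{\left(-9\right) \left(- \frac{85}{-87}\right)}{6571} = - 9 \left(\left(-85\right) \left(- \frac{1}{87}\right)\right) \frac{1}{6571} = \left(-9\right) \frac{85}{87} \cdot \frac{1}{6571} = \left(- \frac{255}{29}\right) \frac{1}{6571} = - \frac{255}{190559}$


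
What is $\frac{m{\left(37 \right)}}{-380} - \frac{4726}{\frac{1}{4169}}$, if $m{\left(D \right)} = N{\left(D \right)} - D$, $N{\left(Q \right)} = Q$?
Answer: $-19702694$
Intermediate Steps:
$m{\left(D \right)} = 0$ ($m{\left(D \right)} = D - D = 0$)
$\frac{m{\left(37 \right)}}{-380} - \frac{4726}{\frac{1}{4169}} = \frac{0}{-380} - \frac{4726}{\frac{1}{4169}} = 0 \left(- \frac{1}{380}\right) - 4726 \frac{1}{\frac{1}{4169}} = 0 - 19702694 = -19702694$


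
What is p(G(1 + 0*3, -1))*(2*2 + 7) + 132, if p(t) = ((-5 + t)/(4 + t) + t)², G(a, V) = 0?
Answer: 2387/16 ≈ 149.19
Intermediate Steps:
p(t) = (t + (-5 + t)/(4 + t))² (p(t) = ((-5 + t)/(4 + t) + t)² = (t + (-5 + t)/(4 + t))²)
p(G(1 + 0*3, -1))*(2*2 + 7) + 132 = ((-5 + 0² + 5*0)²/(4 + 0)²)*(2*2 + 7) + 132 = ((-5 + 0 + 0)²/4²)*(4 + 7) + 132 = ((1/16)*(-5)²)*11 + 132 = ((1/16)*25)*11 + 132 = (25/16)*11 + 132 = 275/16 + 132 = 2387/16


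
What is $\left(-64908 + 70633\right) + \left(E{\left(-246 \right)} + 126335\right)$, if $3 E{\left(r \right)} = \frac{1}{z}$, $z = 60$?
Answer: $\frac{23770801}{180} \approx 1.3206 \cdot 10^{5}$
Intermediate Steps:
$E{\left(r \right)} = \frac{1}{180}$ ($E{\left(r \right)} = \frac{1}{3 \cdot 60} = \frac{1}{3} \cdot \frac{1}{60} = \frac{1}{180}$)
$\left(-64908 + 70633\right) + \left(E{\left(-246 \right)} + 126335\right) = \left(-64908 + 70633\right) + \left(\frac{1}{180} + 126335\right) = 5725 + \frac{22740301}{180} = \frac{23770801}{180}$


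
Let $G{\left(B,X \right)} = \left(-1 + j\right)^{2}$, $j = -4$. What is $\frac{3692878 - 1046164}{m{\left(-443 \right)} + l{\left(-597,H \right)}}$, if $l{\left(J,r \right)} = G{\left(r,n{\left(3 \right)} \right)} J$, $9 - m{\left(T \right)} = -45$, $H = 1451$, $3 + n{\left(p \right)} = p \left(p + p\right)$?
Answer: $- \frac{882238}{4957} \approx -177.98$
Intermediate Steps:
$n{\left(p \right)} = -3 + 2 p^{2}$ ($n{\left(p \right)} = -3 + p \left(p + p\right) = -3 + p 2 p = -3 + 2 p^{2}$)
$G{\left(B,X \right)} = 25$ ($G{\left(B,X \right)} = \left(-1 - 4\right)^{2} = \left(-5\right)^{2} = 25$)
$m{\left(T \right)} = 54$ ($m{\left(T \right)} = 9 - -45 = 9 + 45 = 54$)
$l{\left(J,r \right)} = 25 J$
$\frac{3692878 - 1046164}{m{\left(-443 \right)} + l{\left(-597,H \right)}} = \frac{3692878 - 1046164}{54 + 25 \left(-597\right)} = \frac{2646714}{54 - 14925} = \frac{2646714}{-14871} = 2646714 \left(- \frac{1}{14871}\right) = - \frac{882238}{4957}$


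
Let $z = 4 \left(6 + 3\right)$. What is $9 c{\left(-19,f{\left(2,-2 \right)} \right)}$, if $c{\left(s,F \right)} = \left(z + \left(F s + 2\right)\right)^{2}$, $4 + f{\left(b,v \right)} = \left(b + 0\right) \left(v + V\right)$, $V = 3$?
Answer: $51984$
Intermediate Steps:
$f{\left(b,v \right)} = -4 + b \left(3 + v\right)$ ($f{\left(b,v \right)} = -4 + \left(b + 0\right) \left(v + 3\right) = -4 + b \left(3 + v\right)$)
$z = 36$ ($z = 4 \cdot 9 = 36$)
$c{\left(s,F \right)} = \left(38 + F s\right)^{2}$ ($c{\left(s,F \right)} = \left(36 + \left(F s + 2\right)\right)^{2} = \left(36 + \left(2 + F s\right)\right)^{2} = \left(38 + F s\right)^{2}$)
$9 c{\left(-19,f{\left(2,-2 \right)} \right)} = 9 \left(38 + \left(-4 + 3 \cdot 2 + 2 \left(-2\right)\right) \left(-19\right)\right)^{2} = 9 \left(38 + \left(-4 + 6 - 4\right) \left(-19\right)\right)^{2} = 9 \left(38 - -38\right)^{2} = 9 \left(38 + 38\right)^{2} = 9 \cdot 76^{2} = 9 \cdot 5776 = 51984$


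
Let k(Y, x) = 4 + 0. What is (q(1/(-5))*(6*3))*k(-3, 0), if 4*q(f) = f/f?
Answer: 18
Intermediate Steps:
k(Y, x) = 4
q(f) = 1/4 (q(f) = (f/f)/4 = (1/4)*1 = 1/4)
(q(1/(-5))*(6*3))*k(-3, 0) = ((6*3)/4)*4 = ((1/4)*18)*4 = (9/2)*4 = 18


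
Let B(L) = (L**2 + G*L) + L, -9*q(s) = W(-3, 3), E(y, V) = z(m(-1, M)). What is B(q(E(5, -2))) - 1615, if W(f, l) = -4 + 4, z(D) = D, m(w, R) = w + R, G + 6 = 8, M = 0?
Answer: -1615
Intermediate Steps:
G = 2 (G = -6 + 8 = 2)
m(w, R) = R + w
E(y, V) = -1 (E(y, V) = 0 - 1 = -1)
W(f, l) = 0
q(s) = 0 (q(s) = -1/9*0 = 0)
B(L) = L**2 + 3*L (B(L) = (L**2 + 2*L) + L = L**2 + 3*L)
B(q(E(5, -2))) - 1615 = 0*(3 + 0) - 1615 = 0*3 - 1615 = 0 - 1615 = -1615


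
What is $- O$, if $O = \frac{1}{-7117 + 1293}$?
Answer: $\frac{1}{5824} \approx 0.0001717$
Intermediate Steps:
$O = - \frac{1}{5824}$ ($O = \frac{1}{-5824} = - \frac{1}{5824} \approx -0.0001717$)
$- O = \left(-1\right) \left(- \frac{1}{5824}\right) = \frac{1}{5824}$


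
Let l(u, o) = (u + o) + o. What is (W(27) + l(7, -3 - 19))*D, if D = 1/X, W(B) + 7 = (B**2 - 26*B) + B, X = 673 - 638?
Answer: 2/7 ≈ 0.28571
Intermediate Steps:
X = 35
l(u, o) = u + 2*o (l(u, o) = (o + u) + o = u + 2*o)
W(B) = -7 + B**2 - 25*B (W(B) = -7 + ((B**2 - 26*B) + B) = -7 + (B**2 - 25*B) = -7 + B**2 - 25*B)
D = 1/35 ≈ 0.028571
(W(27) + l(7, -3 - 19))*D = ((-7 + 27**2 - 25*27) + (7 + 2*(-3 - 19)))*(1/35) = ((-7 + 729 - 675) + (7 + 2*(-22)))*(1/35) = (47 + (7 - 44))*(1/35) = (47 - 37)*(1/35) = 10*(1/35) = 2/7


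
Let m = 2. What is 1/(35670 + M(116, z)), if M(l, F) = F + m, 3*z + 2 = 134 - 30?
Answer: 1/35706 ≈ 2.8006e-5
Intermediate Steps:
z = 34 (z = -⅔ + (134 - 30)/3 = -⅔ + (⅓)*104 = -⅔ + 104/3 = 34)
M(l, F) = 2 + F (M(l, F) = F + 2 = 2 + F)
1/(35670 + M(116, z)) = 1/(35670 + (2 + 34)) = 1/(35670 + 36) = 1/35706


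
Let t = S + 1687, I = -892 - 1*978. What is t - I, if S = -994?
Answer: 2563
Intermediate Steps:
I = -1870 (I = -892 - 978 = -1870)
t = 693 (t = -994 + 1687 = 693)
t - I = 693 - 1*(-1870) = 693 + 1870 = 2563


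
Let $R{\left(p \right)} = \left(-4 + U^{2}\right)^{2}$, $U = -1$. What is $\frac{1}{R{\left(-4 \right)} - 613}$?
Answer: $- \frac{1}{604} \approx -0.0016556$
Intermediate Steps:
$R{\left(p \right)} = 9$ ($R{\left(p \right)} = \left(-4 + \left(-1\right)^{2}\right)^{2} = \left(-4 + 1\right)^{2} = \left(-3\right)^{2} = 9$)
$\frac{1}{R{\left(-4 \right)} - 613} = \frac{1}{9 - 613} = \frac{1}{-604} = - \frac{1}{604}$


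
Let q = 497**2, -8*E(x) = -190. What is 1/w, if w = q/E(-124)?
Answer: 95/988036 ≈ 9.6150e-5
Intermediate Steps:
E(x) = 95/4 (E(x) = -1/8*(-190) = 95/4)
q = 247009
w = 988036/95 (w = 247009/(95/4) = 247009*(4/95) = 988036/95 ≈ 10400.)
1/w = 1/(988036/95) = 95/988036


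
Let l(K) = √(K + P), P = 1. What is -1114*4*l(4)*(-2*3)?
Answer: 26736*√5 ≈ 59784.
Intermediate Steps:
l(K) = √(1 + K) (l(K) = √(K + 1) = √(1 + K))
-1114*4*l(4)*(-2*3) = -1114*4*√(1 + 4)*(-2*3) = -1114*4*√5*(-6) = -(-26736)*√5 = 26736*√5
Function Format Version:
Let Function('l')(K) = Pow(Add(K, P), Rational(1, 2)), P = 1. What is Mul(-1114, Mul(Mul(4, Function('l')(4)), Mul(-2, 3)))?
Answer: Mul(26736, Pow(5, Rational(1, 2))) ≈ 59784.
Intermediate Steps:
Function('l')(K) = Pow(Add(1, K), Rational(1, 2)) (Function('l')(K) = Pow(Add(K, 1), Rational(1, 2)) = Pow(Add(1, K), Rational(1, 2)))
Mul(-1114, Mul(Mul(4, Function('l')(4)), Mul(-2, 3))) = Mul(-1114, Mul(Mul(4, Pow(Add(1, 4), Rational(1, 2))), Mul(-2, 3))) = Mul(-1114, Mul(Mul(4, Pow(5, Rational(1, 2))), -6)) = Mul(-1114, Mul(-24, Pow(5, Rational(1, 2)))) = Mul(26736, Pow(5, Rational(1, 2)))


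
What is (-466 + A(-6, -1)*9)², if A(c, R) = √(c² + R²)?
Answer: 220153 - 8388*√37 ≈ 1.6913e+5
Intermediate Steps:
A(c, R) = √(R² + c²)
(-466 + A(-6, -1)*9)² = (-466 + √((-1)² + (-6)²)*9)² = (-466 + √(1 + 36)*9)² = (-466 + √37*9)² = (-466 + 9*√37)²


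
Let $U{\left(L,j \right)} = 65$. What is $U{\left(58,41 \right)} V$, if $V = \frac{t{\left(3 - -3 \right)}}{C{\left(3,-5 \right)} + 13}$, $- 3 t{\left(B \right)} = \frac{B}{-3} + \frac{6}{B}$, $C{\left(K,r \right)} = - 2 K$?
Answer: $\frac{65}{21} \approx 3.0952$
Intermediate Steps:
$t{\left(B \right)} = - \frac{2}{B} + \frac{B}{9}$ ($t{\left(B \right)} = - \frac{\frac{B}{-3} + \frac{6}{B}}{3} = - \frac{B \left(- \frac{1}{3}\right) + \frac{6}{B}}{3} = - \frac{- \frac{B}{3} + \frac{6}{B}}{3} = - \frac{\frac{6}{B} - \frac{B}{3}}{3} = - \frac{2}{B} + \frac{B}{9}$)
$V = \frac{1}{21}$ ($V = \frac{- \frac{2}{3 - -3} + \frac{3 - -3}{9}}{\left(-2\right) 3 + 13} = \frac{- \frac{2}{3 + 3} + \frac{3 + 3}{9}}{-6 + 13} = \frac{- \frac{2}{6} + \frac{1}{9} \cdot 6}{7} = \left(\left(-2\right) \frac{1}{6} + \frac{2}{3}\right) \frac{1}{7} = \left(- \frac{1}{3} + \frac{2}{3}\right) \frac{1}{7} = \frac{1}{3} \cdot \frac{1}{7} = \frac{1}{21} \approx 0.047619$)
$U{\left(58,41 \right)} V = 65 \cdot \frac{1}{21} = \frac{65}{21}$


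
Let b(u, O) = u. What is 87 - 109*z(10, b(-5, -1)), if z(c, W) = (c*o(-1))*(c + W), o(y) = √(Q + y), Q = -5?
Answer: 87 - 5450*I*√6 ≈ 87.0 - 13350.0*I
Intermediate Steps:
o(y) = √(-5 + y)
z(c, W) = I*c*√6*(W + c) (z(c, W) = (c*√(-5 - 1))*(c + W) = (c*√(-6))*(W + c) = (c*(I*√6))*(W + c) = (I*c*√6)*(W + c) = I*c*√6*(W + c))
87 - 109*z(10, b(-5, -1)) = 87 - 109*I*10*√6*(-5 + 10) = 87 - 109*I*10*√6*5 = 87 - 5450*I*√6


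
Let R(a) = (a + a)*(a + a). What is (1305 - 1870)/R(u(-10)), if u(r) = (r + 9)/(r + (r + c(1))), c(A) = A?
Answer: -203965/4 ≈ -50991.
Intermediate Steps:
u(r) = (9 + r)/(1 + 2*r) (u(r) = (r + 9)/(r + (r + 1)) = (9 + r)/(r + (1 + r)) = (9 + r)/(1 + 2*r))
R(a) = 4*a² (R(a) = (2*a)*(2*a) = 4*a²)
(1305 - 1870)/R(u(-10)) = (1305 - 1870)/((4*((9 - 10)/(1 + 2*(-10)))²)) = -565*(1 - 20)²/4 = -565/(4*(-1/(-19))²) = -565/(4*(-1/19*(-1))²) = -565/(4*(1/19)²) = -565/(4*(1/361)) = -565/4/361 = -565*361/4 = -203965/4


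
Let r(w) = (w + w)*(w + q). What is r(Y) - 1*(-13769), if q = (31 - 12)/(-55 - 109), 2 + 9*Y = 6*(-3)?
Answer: 45761359/3321 ≈ 13779.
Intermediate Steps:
Y = -20/9 (Y = -2/9 + (6*(-3))/9 = -2/9 + (1/9)*(-18) = -2/9 - 2 = -20/9 ≈ -2.2222)
q = -19/164 (q = 19/(-164) = 19*(-1/164) = -19/164 ≈ -0.11585)
r(w) = 2*w*(-19/164 + w) (r(w) = (w + w)*(w - 19/164) = (2*w)*(-19/164 + w) = 2*w*(-19/164 + w))
r(Y) - 1*(-13769) = (1/82)*(-20/9)*(-19 + 164*(-20/9)) - 1*(-13769) = (1/82)*(-20/9)*(-19 - 3280/9) + 13769 = (1/82)*(-20/9)*(-3451/9) + 13769 = 34510/3321 + 13769 = 45761359/3321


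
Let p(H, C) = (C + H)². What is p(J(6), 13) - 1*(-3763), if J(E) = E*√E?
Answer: 4148 + 156*√6 ≈ 4530.1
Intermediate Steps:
J(E) = E^(3/2)
p(J(6), 13) - 1*(-3763) = (13 + 6^(3/2))² - 1*(-3763) = (13 + 6*√6)² + 3763 = 3763 + (13 + 6*√6)²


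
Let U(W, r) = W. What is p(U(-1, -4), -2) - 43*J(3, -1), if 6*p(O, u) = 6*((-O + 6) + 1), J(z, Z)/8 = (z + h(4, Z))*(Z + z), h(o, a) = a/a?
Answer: -2744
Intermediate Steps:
h(o, a) = 1
J(z, Z) = 8*(1 + z)*(Z + z) (J(z, Z) = 8*((z + 1)*(Z + z)) = 8*((1 + z)*(Z + z)) = 8*(1 + z)*(Z + z))
p(O, u) = 7 - O (p(O, u) = (6*((-O + 6) + 1))/6 = (6*((6 - O) + 1))/6 = (6*(7 - O))/6 = (42 - 6*O)/6 = 7 - O)
p(U(-1, -4), -2) - 43*J(3, -1) = (7 - 1*(-1)) - 43*(8*(-1) + 8*3 + 8*3**2 + 8*(-1)*3) = (7 + 1) - 43*(-8 + 24 + 8*9 - 24) = 8 - 43*(-8 + 24 + 72 - 24) = 8 - 43*64 = 8 - 2752 = -2744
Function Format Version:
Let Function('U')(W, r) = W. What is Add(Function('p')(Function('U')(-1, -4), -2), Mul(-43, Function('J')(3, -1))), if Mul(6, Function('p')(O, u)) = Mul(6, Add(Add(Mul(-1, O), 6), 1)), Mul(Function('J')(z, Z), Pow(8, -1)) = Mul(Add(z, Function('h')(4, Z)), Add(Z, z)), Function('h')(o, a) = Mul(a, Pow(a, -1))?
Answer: -2744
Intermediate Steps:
Function('h')(o, a) = 1
Function('J')(z, Z) = Mul(8, Add(1, z), Add(Z, z)) (Function('J')(z, Z) = Mul(8, Mul(Add(z, 1), Add(Z, z))) = Mul(8, Mul(Add(1, z), Add(Z, z))) = Mul(8, Add(1, z), Add(Z, z)))
Function('p')(O, u) = Add(7, Mul(-1, O)) (Function('p')(O, u) = Mul(Rational(1, 6), Mul(6, Add(Add(Mul(-1, O), 6), 1))) = Mul(Rational(1, 6), Mul(6, Add(Add(6, Mul(-1, O)), 1))) = Mul(Rational(1, 6), Mul(6, Add(7, Mul(-1, O)))) = Mul(Rational(1, 6), Add(42, Mul(-6, O))) = Add(7, Mul(-1, O)))
Add(Function('p')(Function('U')(-1, -4), -2), Mul(-43, Function('J')(3, -1))) = Add(Add(7, Mul(-1, -1)), Mul(-43, Add(Mul(8, -1), Mul(8, 3), Mul(8, Pow(3, 2)), Mul(8, -1, 3)))) = Add(Add(7, 1), Mul(-43, Add(-8, 24, Mul(8, 9), -24))) = Add(8, Mul(-43, Add(-8, 24, 72, -24))) = Add(8, Mul(-43, 64)) = Add(8, -2752) = -2744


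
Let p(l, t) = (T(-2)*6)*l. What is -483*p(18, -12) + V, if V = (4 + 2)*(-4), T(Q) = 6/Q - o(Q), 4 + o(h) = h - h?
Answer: -52188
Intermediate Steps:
o(h) = -4 (o(h) = -4 + (h - h) = -4 + 0 = -4)
T(Q) = 4 + 6/Q (T(Q) = 6/Q - 1*(-4) = 6/Q + 4 = 4 + 6/Q)
p(l, t) = 6*l (p(l, t) = ((4 + 6/(-2))*6)*l = ((4 + 6*(-½))*6)*l = ((4 - 3)*6)*l = (1*6)*l = 6*l)
V = -24 (V = 6*(-4) = -24)
-483*p(18, -12) + V = -2898*18 - 24 = -483*108 - 24 = -52164 - 24 = -52188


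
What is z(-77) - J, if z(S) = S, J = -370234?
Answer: 370157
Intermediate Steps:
z(-77) - J = -77 - 1*(-370234) = -77 + 370234 = 370157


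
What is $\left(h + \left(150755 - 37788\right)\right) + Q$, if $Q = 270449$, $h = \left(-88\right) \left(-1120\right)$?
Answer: $481976$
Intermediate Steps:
$h = 98560$
$\left(h + \left(150755 - 37788\right)\right) + Q = \left(98560 + \left(150755 - 37788\right)\right) + 270449 = \left(98560 + 112967\right) + 270449 = 211527 + 270449 = 481976$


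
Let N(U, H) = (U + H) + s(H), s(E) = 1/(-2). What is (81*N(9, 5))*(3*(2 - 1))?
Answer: 6561/2 ≈ 3280.5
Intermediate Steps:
s(E) = -½
N(U, H) = -½ + H + U (N(U, H) = (U + H) - ½ = (H + U) - ½ = -½ + H + U)
(81*N(9, 5))*(3*(2 - 1)) = (81*(-½ + 5 + 9))*(3*(2 - 1)) = (81*(27/2))*(3*1) = (2187/2)*3 = 6561/2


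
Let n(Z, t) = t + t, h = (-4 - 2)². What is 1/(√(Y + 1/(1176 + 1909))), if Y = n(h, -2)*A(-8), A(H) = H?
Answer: √33839365/32907 ≈ 0.17678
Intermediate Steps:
h = 36 (h = (-6)² = 36)
n(Z, t) = 2*t
Y = 32 (Y = (2*(-2))*(-8) = -4*(-8) = 32)
1/(√(Y + 1/(1176 + 1909))) = 1/(√(32 + 1/(1176 + 1909))) = 1/(√(32 + 1/3085)) = 1/(√(98721/3085)) = 1/(3*√33839365/3085) = √33839365/32907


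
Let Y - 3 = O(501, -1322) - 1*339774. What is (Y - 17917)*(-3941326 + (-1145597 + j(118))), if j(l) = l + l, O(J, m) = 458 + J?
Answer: 1814568766823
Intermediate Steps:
Y = -338812 (Y = 3 + ((458 + 501) - 1*339774) = 3 + (959 - 339774) = 3 - 338815 = -338812)
j(l) = 2*l
(Y - 17917)*(-3941326 + (-1145597 + j(118))) = (-338812 - 17917)*(-3941326 + (-1145597 + 2*118)) = -356729*(-3941326 + (-1145597 + 236)) = -356729*(-3941326 - 1145361) = -356729*(-5086687) = 1814568766823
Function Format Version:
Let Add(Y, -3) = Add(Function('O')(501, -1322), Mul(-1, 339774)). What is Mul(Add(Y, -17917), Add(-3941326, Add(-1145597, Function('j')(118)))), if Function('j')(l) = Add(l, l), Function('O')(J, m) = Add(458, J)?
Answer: 1814568766823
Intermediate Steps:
Y = -338812 (Y = Add(3, Add(Add(458, 501), Mul(-1, 339774))) = Add(3, Add(959, -339774)) = Add(3, -338815) = -338812)
Function('j')(l) = Mul(2, l)
Mul(Add(Y, -17917), Add(-3941326, Add(-1145597, Function('j')(118)))) = Mul(Add(-338812, -17917), Add(-3941326, Add(-1145597, Mul(2, 118)))) = Mul(-356729, Add(-3941326, Add(-1145597, 236))) = Mul(-356729, Add(-3941326, -1145361)) = Mul(-356729, -5086687) = 1814568766823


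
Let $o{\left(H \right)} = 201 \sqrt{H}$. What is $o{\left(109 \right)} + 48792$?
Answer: $48792 + 201 \sqrt{109} \approx 50891.0$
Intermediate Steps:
$o{\left(109 \right)} + 48792 = 201 \sqrt{109} + 48792 = 48792 + 201 \sqrt{109}$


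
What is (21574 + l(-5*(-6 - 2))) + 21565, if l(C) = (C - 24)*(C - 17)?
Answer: 43507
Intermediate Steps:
l(C) = (-24 + C)*(-17 + C)
(21574 + l(-5*(-6 - 2))) + 21565 = (21574 + (408 + (-5*(-6 - 2))² - (-205)*(-6 - 2))) + 21565 = (21574 + (408 + (-5*(-8))² - (-205)*(-8))) + 21565 = (21574 + (408 + 40² - 41*40)) + 21565 = (21574 + (408 + 1600 - 1640)) + 21565 = (21574 + 368) + 21565 = 21942 + 21565 = 43507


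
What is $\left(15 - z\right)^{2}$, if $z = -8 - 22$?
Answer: $2025$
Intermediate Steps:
$z = -30$ ($z = -8 - 22 = -30$)
$\left(15 - z\right)^{2} = \left(15 - -30\right)^{2} = \left(15 + 30\right)^{2} = 45^{2} = 2025$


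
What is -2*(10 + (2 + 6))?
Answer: -36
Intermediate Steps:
-2*(10 + (2 + 6)) = -2*(10 + 8) = -2*18 = -36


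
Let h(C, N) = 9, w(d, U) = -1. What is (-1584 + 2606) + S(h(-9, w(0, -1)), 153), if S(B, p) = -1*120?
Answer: 902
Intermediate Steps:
S(B, p) = -120
(-1584 + 2606) + S(h(-9, w(0, -1)), 153) = (-1584 + 2606) - 120 = 1022 - 120 = 902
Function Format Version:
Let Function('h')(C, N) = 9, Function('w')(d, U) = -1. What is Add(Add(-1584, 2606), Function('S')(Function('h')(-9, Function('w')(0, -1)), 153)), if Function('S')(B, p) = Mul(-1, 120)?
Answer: 902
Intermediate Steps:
Function('S')(B, p) = -120
Add(Add(-1584, 2606), Function('S')(Function('h')(-9, Function('w')(0, -1)), 153)) = Add(Add(-1584, 2606), -120) = Add(1022, -120) = 902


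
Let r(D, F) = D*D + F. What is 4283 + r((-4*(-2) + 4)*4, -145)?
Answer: 6442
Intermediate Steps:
r(D, F) = F + D² (r(D, F) = D² + F = F + D²)
4283 + r((-4*(-2) + 4)*4, -145) = 4283 + (-145 + ((-4*(-2) + 4)*4)²) = 4283 + (-145 + ((8 + 4)*4)²) = 4283 + (-145 + (12*4)²) = 4283 + (-145 + 48²) = 4283 + (-145 + 2304) = 4283 + 2159 = 6442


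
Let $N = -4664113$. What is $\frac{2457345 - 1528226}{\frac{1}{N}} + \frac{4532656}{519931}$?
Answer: $- \frac{2253129310743462501}{519931} \approx -4.3335 \cdot 10^{12}$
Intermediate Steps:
$\frac{2457345 - 1528226}{\frac{1}{N}} + \frac{4532656}{519931} = \frac{2457345 - 1528226}{\frac{1}{-4664113}} + \frac{4532656}{519931} = \frac{2457345 - 1528226}{- \frac{1}{4664113}} + 4532656 \cdot \frac{1}{519931} = 929119 \left(-4664113\right) + \frac{4532656}{519931} = -4333516006447 + \frac{4532656}{519931} = - \frac{2253129310743462501}{519931}$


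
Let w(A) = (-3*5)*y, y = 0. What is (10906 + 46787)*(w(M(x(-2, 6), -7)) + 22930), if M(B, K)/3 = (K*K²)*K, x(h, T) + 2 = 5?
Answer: 1322900490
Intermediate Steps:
x(h, T) = 3 (x(h, T) = -2 + 5 = 3)
M(B, K) = 3*K⁴ (M(B, K) = 3*((K*K²)*K) = 3*(K³*K) = 3*K⁴)
w(A) = 0 (w(A) = -3*5*0 = -15*0 = 0)
(10906 + 46787)*(w(M(x(-2, 6), -7)) + 22930) = (10906 + 46787)*(0 + 22930) = 57693*22930 = 1322900490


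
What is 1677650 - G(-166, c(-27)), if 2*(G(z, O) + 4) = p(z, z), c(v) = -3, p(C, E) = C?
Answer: 1677737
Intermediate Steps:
G(z, O) = -4 + z/2
1677650 - G(-166, c(-27)) = 1677650 - (-4 + (½)*(-166)) = 1677650 - (-4 - 83) = 1677650 - 1*(-87) = 1677650 + 87 = 1677737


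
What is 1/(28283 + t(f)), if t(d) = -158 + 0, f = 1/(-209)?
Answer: 1/28125 ≈ 3.5556e-5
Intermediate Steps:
f = -1/209 ≈ -0.0047847
t(d) = -158
1/(28283 + t(f)) = 1/(28283 - 158) = 1/28125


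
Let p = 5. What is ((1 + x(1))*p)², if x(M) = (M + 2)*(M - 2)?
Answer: 100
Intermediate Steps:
x(M) = (-2 + M)*(2 + M) (x(M) = (2 + M)*(-2 + M) = (-2 + M)*(2 + M))
((1 + x(1))*p)² = ((1 + (-4 + 1²))*5)² = ((1 + (-4 + 1))*5)² = ((1 - 3)*5)² = (-2*5)² = (-10)² = 100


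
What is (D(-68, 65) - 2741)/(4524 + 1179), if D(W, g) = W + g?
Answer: -2744/5703 ≈ -0.48115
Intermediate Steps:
(D(-68, 65) - 2741)/(4524 + 1179) = ((-68 + 65) - 2741)/(4524 + 1179) = (-3 - 2741)/5703 = -2744*1/5703 = -2744/5703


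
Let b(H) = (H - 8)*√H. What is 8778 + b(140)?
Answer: 8778 + 264*√35 ≈ 10340.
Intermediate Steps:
b(H) = √H*(-8 + H) (b(H) = (-8 + H)*√H = √H*(-8 + H))
8778 + b(140) = 8778 + √140*(-8 + 140) = 8778 + (2*√35)*132 = 8778 + 264*√35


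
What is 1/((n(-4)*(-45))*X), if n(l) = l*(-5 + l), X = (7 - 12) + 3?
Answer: 1/3240 ≈ 0.00030864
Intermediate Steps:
X = -2 (X = -5 + 3 = -2)
1/((n(-4)*(-45))*X) = 1/((-4*(-5 - 4)*(-45))*(-2)) = 1/((-4*(-9)*(-45))*(-2)) = 1/((36*(-45))*(-2)) = 1/(-1620*(-2)) = 1/3240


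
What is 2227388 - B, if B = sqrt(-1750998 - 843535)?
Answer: 2227388 - I*sqrt(2594533) ≈ 2.2274e+6 - 1610.8*I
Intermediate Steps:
B = I*sqrt(2594533) (B = sqrt(-2594533) = I*sqrt(2594533) ≈ 1610.8*I)
2227388 - B = 2227388 - I*sqrt(2594533)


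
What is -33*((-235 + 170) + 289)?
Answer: -7392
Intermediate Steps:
-33*((-235 + 170) + 289) = -33*(-65 + 289) = -33*224 = -7392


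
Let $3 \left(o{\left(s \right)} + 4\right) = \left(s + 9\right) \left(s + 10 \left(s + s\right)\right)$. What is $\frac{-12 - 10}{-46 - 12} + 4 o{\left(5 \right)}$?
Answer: $\frac{56387}{29} \approx 1944.4$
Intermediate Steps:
$o{\left(s \right)} = -4 + 7 s \left(9 + s\right)$ ($o{\left(s \right)} = -4 + \frac{\left(s + 9\right) \left(s + 10 \left(s + s\right)\right)}{3} = -4 + \frac{\left(9 + s\right) \left(s + 10 \cdot 2 s\right)}{3} = -4 + \frac{\left(9 + s\right) \left(s + 20 s\right)}{3} = -4 + \frac{\left(9 + s\right) 21 s}{3} = -4 + \frac{21 s \left(9 + s\right)}{3} = -4 + 7 s \left(9 + s\right)$)
$\frac{-12 - 10}{-46 - 12} + 4 o{\left(5 \right)} = \frac{-12 - 10}{-46 - 12} + 4 \left(-4 + 7 \cdot 5^{2} + 63 \cdot 5\right) = - \frac{22}{-58} + 4 \left(-4 + 7 \cdot 25 + 315\right) = \left(-22\right) \left(- \frac{1}{58}\right) + 4 \left(-4 + 175 + 315\right) = \frac{11}{29} + 4 \cdot 486 = \frac{11}{29} + 1944 = \frac{56387}{29}$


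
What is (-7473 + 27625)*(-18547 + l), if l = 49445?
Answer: 622656496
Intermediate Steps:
(-7473 + 27625)*(-18547 + l) = (-7473 + 27625)*(-18547 + 49445) = 20152*30898 = 622656496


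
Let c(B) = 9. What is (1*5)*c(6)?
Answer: 45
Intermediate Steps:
(1*5)*c(6) = (1*5)*9 = 5*9 = 45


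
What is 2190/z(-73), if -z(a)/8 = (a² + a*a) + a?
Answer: -3/116 ≈ -0.025862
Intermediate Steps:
z(a) = -16*a² - 8*a (z(a) = -8*((a² + a*a) + a) = -8*((a² + a²) + a) = -8*(2*a² + a) = -8*(a + 2*a²) = -16*a² - 8*a)
2190/z(-73) = 2190/((-8*(-73)*(1 + 2*(-73)))) = 2190/((-8*(-73)*(1 - 146))) = 2190/((-8*(-73)*(-145))) = 2190/(-84680) = 2190*(-1/84680) = -3/116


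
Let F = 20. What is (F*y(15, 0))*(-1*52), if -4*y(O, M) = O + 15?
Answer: 7800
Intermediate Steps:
y(O, M) = -15/4 - O/4 (y(O, M) = -(O + 15)/4 = -(15 + O)/4 = -15/4 - O/4)
(F*y(15, 0))*(-1*52) = (20*(-15/4 - ¼*15))*(-1*52) = (20*(-15/4 - 15/4))*(-52) = (20*(-15/2))*(-52) = -150*(-52) = 7800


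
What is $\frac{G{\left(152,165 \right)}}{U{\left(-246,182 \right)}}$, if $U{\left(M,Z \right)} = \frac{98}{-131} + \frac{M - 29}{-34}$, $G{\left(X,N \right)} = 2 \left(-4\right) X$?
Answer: $- \frac{5416064}{32693} \approx -165.66$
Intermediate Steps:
$G{\left(X,N \right)} = - 8 X$
$U{\left(M,Z \right)} = \frac{467}{4454} - \frac{M}{34}$ ($U{\left(M,Z \right)} = 98 \left(- \frac{1}{131}\right) + \left(-29 + M\right) \left(- \frac{1}{34}\right) = - \frac{98}{131} - \left(- \frac{29}{34} + \frac{M}{34}\right) = \frac{467}{4454} - \frac{M}{34}$)
$\frac{G{\left(152,165 \right)}}{U{\left(-246,182 \right)}} = \frac{\left(-8\right) 152}{\frac{467}{4454} - - \frac{123}{17}} = - \frac{1216}{\frac{467}{4454} + \frac{123}{17}} = - \frac{1216}{\frac{32693}{4454}} = \left(-1216\right) \frac{4454}{32693} = - \frac{5416064}{32693}$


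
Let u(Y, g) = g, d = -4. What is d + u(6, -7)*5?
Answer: -39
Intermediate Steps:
d + u(6, -7)*5 = -4 - 7*5 = -4 - 35 = -39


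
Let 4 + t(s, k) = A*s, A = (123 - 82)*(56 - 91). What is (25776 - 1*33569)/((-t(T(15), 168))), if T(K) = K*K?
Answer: -7793/322879 ≈ -0.024136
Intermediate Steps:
T(K) = K**2
A = -1435 (A = 41*(-35) = -1435)
t(s, k) = -4 - 1435*s
(25776 - 1*33569)/((-t(T(15), 168))) = (25776 - 1*33569)/((-(-4 - 1435*15**2))) = (25776 - 33569)/((-(-4 - 1435*225))) = -7793*(-1/(-4 - 322875)) = -7793/((-1*(-322879))) = -7793/322879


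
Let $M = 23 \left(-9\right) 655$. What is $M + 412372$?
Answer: $276787$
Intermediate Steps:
$M = -135585$ ($M = \left(-207\right) 655 = -135585$)
$M + 412372 = -135585 + 412372 = 276787$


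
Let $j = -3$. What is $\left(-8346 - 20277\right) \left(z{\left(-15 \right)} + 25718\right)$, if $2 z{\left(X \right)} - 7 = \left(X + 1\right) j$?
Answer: $- \frac{1473655155}{2} \approx -7.3683 \cdot 10^{8}$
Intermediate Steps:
$z{\left(X \right)} = 2 - \frac{3 X}{2}$ ($z{\left(X \right)} = \frac{7}{2} + \frac{\left(X + 1\right) \left(-3\right)}{2} = \frac{7}{2} + \frac{\left(1 + X\right) \left(-3\right)}{2} = \frac{7}{2} + \frac{-3 - 3 X}{2} = \frac{7}{2} - \left(\frac{3}{2} + \frac{3 X}{2}\right) = 2 - \frac{3 X}{2}$)
$\left(-8346 - 20277\right) \left(z{\left(-15 \right)} + 25718\right) = \left(-8346 - 20277\right) \left(\left(2 - - \frac{45}{2}\right) + 25718\right) = - 28623 \left(\left(2 + \frac{45}{2}\right) + 25718\right) = - 28623 \left(\frac{49}{2} + 25718\right) = \left(-28623\right) \frac{51485}{2} = - \frac{1473655155}{2}$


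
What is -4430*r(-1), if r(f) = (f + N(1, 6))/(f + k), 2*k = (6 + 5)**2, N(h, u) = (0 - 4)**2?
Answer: -132900/119 ≈ -1116.8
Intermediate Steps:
N(h, u) = 16 (N(h, u) = (-4)**2 = 16)
k = 121/2 (k = (6 + 5)**2/2 = (1/2)*11**2 = (1/2)*121 = 121/2 ≈ 60.500)
r(f) = (16 + f)/(121/2 + f) (r(f) = (f + 16)/(f + 121/2) = (16 + f)/(121/2 + f))
-4430*r(-1) = -8860*(16 - 1)/(121 + 2*(-1)) = -8860*15/(121 - 2) = -8860*15/119 = -4430*30/119 = -132900/119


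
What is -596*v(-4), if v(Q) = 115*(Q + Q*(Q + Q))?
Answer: -1919120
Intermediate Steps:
v(Q) = 115*Q + 230*Q**2 (v(Q) = 115*(Q + Q*(2*Q)) = 115*(Q + 2*Q**2) = 115*Q + 230*Q**2)
-596*v(-4) = -68540*(-4)*(1 + 2*(-4)) = -68540*(-4)*(1 - 8) = -68540*(-4)*(-7) = -596*3220 = -1919120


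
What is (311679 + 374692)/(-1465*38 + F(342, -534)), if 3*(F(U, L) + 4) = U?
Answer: -686371/55560 ≈ -12.354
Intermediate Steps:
F(U, L) = -4 + U/3
(311679 + 374692)/(-1465*38 + F(342, -534)) = (311679 + 374692)/(-1465*38 + (-4 + (⅓)*342)) = 686371/(-55670 + (-4 + 114)) = 686371/(-55670 + 110) = 686371/(-55560) = 686371*(-1/55560) = -686371/55560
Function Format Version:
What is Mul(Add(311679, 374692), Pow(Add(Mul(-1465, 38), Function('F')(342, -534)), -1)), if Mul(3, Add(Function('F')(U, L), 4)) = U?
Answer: Rational(-686371, 55560) ≈ -12.354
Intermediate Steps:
Function('F')(U, L) = Add(-4, Mul(Rational(1, 3), U))
Mul(Add(311679, 374692), Pow(Add(Mul(-1465, 38), Function('F')(342, -534)), -1)) = Mul(Add(311679, 374692), Pow(Add(Mul(-1465, 38), Add(-4, Mul(Rational(1, 3), 342))), -1)) = Mul(686371, Pow(Add(-55670, Add(-4, 114)), -1)) = Mul(686371, Pow(Add(-55670, 110), -1)) = Mul(686371, Pow(-55560, -1)) = Mul(686371, Rational(-1, 55560)) = Rational(-686371, 55560)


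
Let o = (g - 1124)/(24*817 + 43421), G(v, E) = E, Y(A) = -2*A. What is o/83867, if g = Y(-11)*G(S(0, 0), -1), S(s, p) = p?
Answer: -1146/5286053143 ≈ -2.1680e-7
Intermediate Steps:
g = -22 (g = -2*(-11)*(-1) = 22*(-1) = -22)
o = -1146/63029 (o = (-22 - 1124)/(24*817 + 43421) = -1146/(19608 + 43421) = -1146/63029 ≈ -0.018182)
o/83867 = -1146/63029/83867 = -1146/63029*1/83867 = -1146/5286053143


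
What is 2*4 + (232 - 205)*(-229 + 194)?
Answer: -937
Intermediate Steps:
2*4 + (232 - 205)*(-229 + 194) = 8 + 27*(-35) = 8 - 945 = -937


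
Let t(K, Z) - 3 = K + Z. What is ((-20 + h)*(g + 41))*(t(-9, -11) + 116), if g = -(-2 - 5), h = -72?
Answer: -437184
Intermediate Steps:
g = 7 (g = -1*(-7) = 7)
t(K, Z) = 3 + K + Z (t(K, Z) = 3 + (K + Z) = 3 + K + Z)
((-20 + h)*(g + 41))*(t(-9, -11) + 116) = ((-20 - 72)*(7 + 41))*((3 - 9 - 11) + 116) = (-92*48)*(-17 + 116) = -4416*99 = -437184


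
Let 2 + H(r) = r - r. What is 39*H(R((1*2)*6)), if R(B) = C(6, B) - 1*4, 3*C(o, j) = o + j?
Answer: -78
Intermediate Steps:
C(o, j) = j/3 + o/3 (C(o, j) = (o + j)/3 = (j + o)/3 = j/3 + o/3)
R(B) = -2 + B/3 (R(B) = (B/3 + (1/3)*6) - 1*4 = (B/3 + 2) - 4 = (2 + B/3) - 4 = -2 + B/3)
H(r) = -2 (H(r) = -2 + (r - r) = -2 + 0 = -2)
39*H(R((1*2)*6)) = 39*(-2) = -78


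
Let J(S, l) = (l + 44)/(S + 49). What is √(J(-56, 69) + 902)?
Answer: 3*√4823/7 ≈ 29.763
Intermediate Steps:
J(S, l) = (44 + l)/(49 + S)
√(J(-56, 69) + 902) = √((44 + 69)/(49 - 56) + 902) = √(113/(-7) + 902) = √(-⅐*113 + 902) = √(-113/7 + 902) = √(6201/7) = 3*√4823/7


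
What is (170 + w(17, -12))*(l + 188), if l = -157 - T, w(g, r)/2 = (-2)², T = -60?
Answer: 16198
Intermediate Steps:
w(g, r) = 8 (w(g, r) = 2*(-2)² = 2*4 = 8)
l = -97 (l = -157 - 1*(-60) = -157 + 60 = -97)
(170 + w(17, -12))*(l + 188) = (170 + 8)*(-97 + 188) = 178*91 = 16198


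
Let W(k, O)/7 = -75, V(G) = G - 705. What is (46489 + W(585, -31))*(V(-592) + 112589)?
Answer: 5115425488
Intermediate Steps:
V(G) = -705 + G
W(k, O) = -525 (W(k, O) = 7*(-75) = -525)
(46489 + W(585, -31))*(V(-592) + 112589) = (46489 - 525)*((-705 - 592) + 112589) = 45964*(-1297 + 112589) = 45964*111292 = 5115425488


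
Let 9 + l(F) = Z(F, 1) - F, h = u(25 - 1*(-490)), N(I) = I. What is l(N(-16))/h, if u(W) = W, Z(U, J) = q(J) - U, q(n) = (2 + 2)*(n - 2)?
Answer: 19/515 ≈ 0.036893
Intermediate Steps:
q(n) = -8 + 4*n (q(n) = 4*(-2 + n) = -8 + 4*n)
Z(U, J) = -8 - U + 4*J (Z(U, J) = (-8 + 4*J) - U = -8 - U + 4*J)
h = 515 (h = 25 - 1*(-490) = 25 + 490 = 515)
l(F) = -13 - 2*F (l(F) = -9 + ((-8 - F + 4*1) - F) = -9 + ((-8 - F + 4) - F) = -9 + ((-4 - F) - F) = -9 + (-4 - 2*F) = -13 - 2*F)
l(N(-16))/h = (-13 - 2*(-16))/515 = (-13 + 32)*(1/515) = 19*(1/515) = 19/515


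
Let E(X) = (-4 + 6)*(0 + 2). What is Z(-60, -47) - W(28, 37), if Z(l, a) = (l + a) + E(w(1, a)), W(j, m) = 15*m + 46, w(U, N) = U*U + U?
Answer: -704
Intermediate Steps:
w(U, N) = U + U**2 (w(U, N) = U**2 + U = U + U**2)
W(j, m) = 46 + 15*m
E(X) = 4 (E(X) = 2*2 = 4)
Z(l, a) = 4 + a + l (Z(l, a) = (l + a) + 4 = (a + l) + 4 = 4 + a + l)
Z(-60, -47) - W(28, 37) = (4 - 47 - 60) - (46 + 15*37) = -103 - (46 + 555) = -103 - 1*601 = -103 - 601 = -704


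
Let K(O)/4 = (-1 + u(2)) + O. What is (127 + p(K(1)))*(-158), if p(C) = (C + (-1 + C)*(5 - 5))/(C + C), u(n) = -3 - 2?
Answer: -20145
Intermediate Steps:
u(n) = -5
K(O) = -24 + 4*O (K(O) = 4*((-1 - 5) + O) = 4*(-6 + O) = -24 + 4*O)
p(C) = ½ (p(C) = (C + (-1 + C)*0)/((2*C)) = (C + 0)*(1/(2*C)) = C*(1/(2*C)) = ½)
(127 + p(K(1)))*(-158) = (127 + ½)*(-158) = (255/2)*(-158) = -20145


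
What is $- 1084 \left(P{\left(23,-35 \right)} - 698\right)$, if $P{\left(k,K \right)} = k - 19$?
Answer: $752296$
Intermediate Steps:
$P{\left(k,K \right)} = -19 + k$
$- 1084 \left(P{\left(23,-35 \right)} - 698\right) = - 1084 \left(\left(-19 + 23\right) - 698\right) = - 1084 \left(4 - 698\right) = \left(-1084\right) \left(-694\right) = 752296$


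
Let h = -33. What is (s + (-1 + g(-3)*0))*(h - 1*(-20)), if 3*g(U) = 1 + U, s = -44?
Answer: 585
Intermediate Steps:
g(U) = ⅓ + U/3 (g(U) = (1 + U)/3 = ⅓ + U/3)
(s + (-1 + g(-3)*0))*(h - 1*(-20)) = (-44 + (-1 + (⅓ + (⅓)*(-3))*0))*(-33 - 1*(-20)) = (-44 + (-1 + (⅓ - 1)*0))*(-33 + 20) = (-44 + (-1 - ⅔*0))*(-13) = (-44 + (-1 + 0))*(-13) = (-44 - 1)*(-13) = -45*(-13) = 585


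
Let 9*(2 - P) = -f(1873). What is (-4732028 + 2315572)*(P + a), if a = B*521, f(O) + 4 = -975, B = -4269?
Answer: 48373345977712/9 ≈ 5.3748e+12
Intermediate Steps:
f(O) = -979 (f(O) = -4 - 975 = -979)
P = -961/9 (P = 2 - (-1)*(-979)/9 = 2 - ⅑*979 = 2 - 979/9 = -961/9 ≈ -106.78)
a = -2224149 (a = -4269*521 = -2224149)
(-4732028 + 2315572)*(P + a) = (-4732028 + 2315572)*(-961/9 - 2224149) = -2416456*(-20018302/9) = 48373345977712/9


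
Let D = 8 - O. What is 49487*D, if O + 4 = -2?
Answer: 692818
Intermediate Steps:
O = -6 (O = -4 - 2 = -6)
D = 14 (D = 8 - 1*(-6) = 8 + 6 = 14)
49487*D = 49487*14 = 692818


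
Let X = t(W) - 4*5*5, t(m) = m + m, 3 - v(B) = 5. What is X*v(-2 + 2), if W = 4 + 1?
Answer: 180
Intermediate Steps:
v(B) = -2 (v(B) = 3 - 1*5 = 3 - 5 = -2)
W = 5
t(m) = 2*m
X = -90 (X = 2*5 - 4*5*5 = 10 - 20*5 = 10 - 100 = -90)
X*v(-2 + 2) = -90*(-2) = 180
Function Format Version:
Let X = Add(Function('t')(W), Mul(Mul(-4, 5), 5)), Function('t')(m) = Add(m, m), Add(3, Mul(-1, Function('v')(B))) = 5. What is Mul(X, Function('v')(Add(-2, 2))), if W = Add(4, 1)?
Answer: 180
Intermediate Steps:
Function('v')(B) = -2 (Function('v')(B) = Add(3, Mul(-1, 5)) = Add(3, -5) = -2)
W = 5
Function('t')(m) = Mul(2, m)
X = -90 (X = Add(Mul(2, 5), Mul(Mul(-4, 5), 5)) = Add(10, Mul(-20, 5)) = Add(10, -100) = -90)
Mul(X, Function('v')(Add(-2, 2))) = Mul(-90, -2) = 180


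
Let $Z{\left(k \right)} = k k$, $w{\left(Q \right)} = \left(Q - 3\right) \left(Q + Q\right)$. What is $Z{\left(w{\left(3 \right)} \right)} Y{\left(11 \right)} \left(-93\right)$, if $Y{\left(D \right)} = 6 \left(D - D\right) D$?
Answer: $0$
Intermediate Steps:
$Y{\left(D \right)} = 0$ ($Y{\left(D \right)} = 6 \cdot 0 D = 0 D = 0$)
$w{\left(Q \right)} = 2 Q \left(-3 + Q\right)$ ($w{\left(Q \right)} = \left(-3 + Q\right) 2 Q = 2 Q \left(-3 + Q\right)$)
$Z{\left(k \right)} = k^{2}$
$Z{\left(w{\left(3 \right)} \right)} Y{\left(11 \right)} \left(-93\right) = \left(2 \cdot 3 \left(-3 + 3\right)\right)^{2} \cdot 0 \left(-93\right) = \left(2 \cdot 3 \cdot 0\right)^{2} \cdot 0 \left(-93\right) = 0^{2} \cdot 0 \left(-93\right) = 0 \cdot 0 \left(-93\right) = 0 \left(-93\right) = 0$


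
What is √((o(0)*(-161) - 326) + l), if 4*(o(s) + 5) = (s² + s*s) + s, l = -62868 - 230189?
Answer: 11*I*√2418 ≈ 540.9*I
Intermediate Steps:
l = -293057
o(s) = -5 + s²/2 + s/4 (o(s) = -5 + ((s² + s*s) + s)/4 = -5 + ((s² + s²) + s)/4 = -5 + (2*s² + s)/4 = -5 + (s + 2*s²)/4 = -5 + (s²/2 + s/4) = -5 + s²/2 + s/4)
√((o(0)*(-161) - 326) + l) = √(((-5 + (½)*0² + (¼)*0)*(-161) - 326) - 293057) = √(((-5 + (½)*0 + 0)*(-161) - 326) - 293057) = √(((-5 + 0 + 0)*(-161) - 326) - 293057) = √((-5*(-161) - 326) - 293057) = √((805 - 326) - 293057) = √(479 - 293057) = √(-292578) = 11*I*√2418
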